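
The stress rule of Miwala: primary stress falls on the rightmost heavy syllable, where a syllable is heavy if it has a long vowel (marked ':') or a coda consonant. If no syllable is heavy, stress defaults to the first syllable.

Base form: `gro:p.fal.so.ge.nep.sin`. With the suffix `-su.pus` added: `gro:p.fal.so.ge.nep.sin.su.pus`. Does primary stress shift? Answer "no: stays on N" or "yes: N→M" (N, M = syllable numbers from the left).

yes: 6→8

Base `gro:p.fal.so.ge.nep.sin` (6 syllables):
  Weights: 1 gro:p H, 2 fal H, 3 so L, 4 ge L, 5 nep H, 6 sin H.
  Heavy syllables in the domain: 1, 2, 5, 6. The rightmost is syllable 6 (sin).
  → primary stress on syllable 6.
Suffixed `gro:p.fal.so.ge.nep.sin.su.pus` (8 syllables):
  Weights: 1 gro:p H, 2 fal H, 3 so L, 4 ge L, 5 nep H, 6 sin H, 7 su L, 8 pus H.
  Heavy syllables in the domain: 1, 2, 5, 6, 8. The rightmost is syllable 8 (pus).
  → primary stress on syllable 8.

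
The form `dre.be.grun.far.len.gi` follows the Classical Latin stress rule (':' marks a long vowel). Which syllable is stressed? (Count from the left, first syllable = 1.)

5

Classical Latin: stress the penult if heavy (long vowel or closed), else the antepenult.
Weights: 4 far H, 5 len H, 6 gi L.
The penult (syllable 5, len) is heavy, so it takes stress.
Stress on syllable 5: dre.be.grun.far.ˈlen.gi.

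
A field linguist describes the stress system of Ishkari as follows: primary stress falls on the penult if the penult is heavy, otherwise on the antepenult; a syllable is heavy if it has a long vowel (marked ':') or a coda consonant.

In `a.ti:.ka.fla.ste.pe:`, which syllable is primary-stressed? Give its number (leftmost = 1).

4

Weights: 4 fla L, 5 ste L, 6 pe: H.
The penult (syllable 5, ste) is light, so stress falls on the antepenult (syllable 4, fla).
Primary stress: syllable 4 → a.ti:.ka.ˈfla.ste.pe:.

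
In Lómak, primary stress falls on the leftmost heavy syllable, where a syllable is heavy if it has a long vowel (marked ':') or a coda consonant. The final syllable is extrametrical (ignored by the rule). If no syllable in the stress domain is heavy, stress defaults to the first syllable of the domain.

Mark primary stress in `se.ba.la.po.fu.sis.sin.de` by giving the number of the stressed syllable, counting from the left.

6

The final syllable (8, de) is extrametrical; the stress domain is syllables 1–7.
Weights: 1 se L, 2 ba L, 3 la L, 4 po L, 5 fu L, 6 sis H, 7 sin H.
Heavy syllables in the domain: 6, 7. The leftmost is syllable 6 (sis).
Primary stress: syllable 6 → se.ba.la.po.fu.ˈsis.sin.de.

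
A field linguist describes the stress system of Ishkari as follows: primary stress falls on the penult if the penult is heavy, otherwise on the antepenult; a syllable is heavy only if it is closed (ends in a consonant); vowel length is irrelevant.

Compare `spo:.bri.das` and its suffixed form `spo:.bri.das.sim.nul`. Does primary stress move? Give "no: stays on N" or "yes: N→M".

yes: 1→4

Base `spo:.bri.das` (3 syllables):
  Weights: 1 spo: L, 2 bri L, 3 das H.
  The penult (syllable 2, bri) is light, so stress falls on the antepenult (syllable 1, spo:).
  → primary stress on syllable 1.
Suffixed `spo:.bri.das.sim.nul` (5 syllables):
  Weights: 3 das H, 4 sim H, 5 nul H.
  The penult (syllable 4, sim) is heavy, so it takes stress.
  → primary stress on syllable 4.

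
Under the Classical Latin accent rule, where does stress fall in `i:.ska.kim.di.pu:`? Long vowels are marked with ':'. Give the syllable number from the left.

Classical Latin: stress the penult if heavy (long vowel or closed), else the antepenult.
Weights: 3 kim H, 4 di L, 5 pu: H.
The penult (syllable 4, di) is light, so stress falls on the antepenult (syllable 3, kim).
Stress on syllable 3: i:.ska.ˈkim.di.pu:.

3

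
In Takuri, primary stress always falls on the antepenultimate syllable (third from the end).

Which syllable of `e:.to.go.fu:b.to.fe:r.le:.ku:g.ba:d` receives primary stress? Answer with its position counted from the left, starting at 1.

7

The word has 9 syllables; the antepenultimate syllable (third from the end) is syllable 7 (le:).
Primary stress: syllable 7 → e:.to.go.fu:b.to.fe:r.ˈle:.ku:g.ba:d.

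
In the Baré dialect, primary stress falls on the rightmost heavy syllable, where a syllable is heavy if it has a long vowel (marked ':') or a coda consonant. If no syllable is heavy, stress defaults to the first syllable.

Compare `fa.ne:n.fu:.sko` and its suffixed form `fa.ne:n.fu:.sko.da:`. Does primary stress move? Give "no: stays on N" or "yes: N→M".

Base `fa.ne:n.fu:.sko` (4 syllables):
  Weights: 1 fa L, 2 ne:n H, 3 fu: H, 4 sko L.
  Heavy syllables in the domain: 2, 3. The rightmost is syllable 3 (fu:).
  → primary stress on syllable 3.
Suffixed `fa.ne:n.fu:.sko.da:` (5 syllables):
  Weights: 1 fa L, 2 ne:n H, 3 fu: H, 4 sko L, 5 da: H.
  Heavy syllables in the domain: 2, 3, 5. The rightmost is syllable 5 (da:).
  → primary stress on syllable 5.

yes: 3→5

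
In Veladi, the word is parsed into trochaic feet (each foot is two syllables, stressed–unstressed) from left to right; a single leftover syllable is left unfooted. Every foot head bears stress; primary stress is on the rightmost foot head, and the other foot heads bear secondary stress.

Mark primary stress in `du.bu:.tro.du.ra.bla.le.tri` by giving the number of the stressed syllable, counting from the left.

Parse left to right into trochaic (ˈσσ) feet: (ˈdu.bu:) (ˈtro.du) (ˈra.bla) (ˈle.tri).
Foot heads (stressed positions): 1, 3, 5, 7.
End Rule Rightmost: primary stress on the rightmost head = syllable 7.
Primary stress: syllable 7 → du.bu:.tro.du.ra.bla.ˈle.tri.

7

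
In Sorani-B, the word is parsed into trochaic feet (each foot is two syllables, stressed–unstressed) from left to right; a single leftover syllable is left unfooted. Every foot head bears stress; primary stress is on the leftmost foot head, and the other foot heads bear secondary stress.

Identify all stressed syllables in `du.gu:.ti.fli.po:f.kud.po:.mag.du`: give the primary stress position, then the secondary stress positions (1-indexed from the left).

Parse left to right into trochaic (ˈσσ) feet: (ˈdu.gu:) (ˈti.fli) (ˈpo:f.kud) (ˈpo:.mag) du. Syllable 9 is left unfooted.
Foot heads (stressed positions): 1, 3, 5, 7.
End Rule Leftmost: primary stress on the leftmost head = syllable 1.
Secondary stress on 3, 5, 7: ˈdu.gu:.ˌti.fli.ˌpo:f.kud.ˌpo:.mag.du.

primary 1, secondary 3, 5, 7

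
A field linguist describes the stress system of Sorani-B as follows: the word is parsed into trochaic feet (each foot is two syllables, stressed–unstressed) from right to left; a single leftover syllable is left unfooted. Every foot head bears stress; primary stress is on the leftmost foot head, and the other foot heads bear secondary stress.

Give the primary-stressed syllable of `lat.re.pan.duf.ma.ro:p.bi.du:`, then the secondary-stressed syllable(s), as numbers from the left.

Parse right to left into trochaic (ˈσσ) feet: (ˈlat.re) (ˈpan.duf) (ˈma.ro:p) (ˈbi.du:).
Foot heads (stressed positions): 1, 3, 5, 7.
End Rule Leftmost: primary stress on the leftmost head = syllable 1.
Secondary stress on 3, 5, 7: ˈlat.re.ˌpan.duf.ˌma.ro:p.ˌbi.du:.

primary 1, secondary 3, 5, 7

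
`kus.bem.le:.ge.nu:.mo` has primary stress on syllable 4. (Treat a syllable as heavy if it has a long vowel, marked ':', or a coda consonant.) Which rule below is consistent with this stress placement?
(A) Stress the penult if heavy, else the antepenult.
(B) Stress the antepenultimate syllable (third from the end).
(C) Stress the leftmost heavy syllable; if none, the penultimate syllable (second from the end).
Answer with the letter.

Rule A → syllable 5 (observed: 4).
Rule B → syllable 4 ✓.
Rule C → syllable 1 (observed: 4).

B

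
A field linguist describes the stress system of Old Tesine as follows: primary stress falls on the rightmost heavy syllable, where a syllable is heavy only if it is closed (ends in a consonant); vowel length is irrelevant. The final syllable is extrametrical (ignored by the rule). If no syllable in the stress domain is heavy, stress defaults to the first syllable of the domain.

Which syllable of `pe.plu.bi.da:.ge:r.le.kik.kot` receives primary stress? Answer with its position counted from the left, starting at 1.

7

The final syllable (8, kot) is extrametrical; the stress domain is syllables 1–7.
Weights: 1 pe L, 2 plu L, 3 bi L, 4 da: L, 5 ge:r H, 6 le L, 7 kik H.
Heavy syllables in the domain: 5, 7. The rightmost is syllable 7 (kik).
Primary stress: syllable 7 → pe.plu.bi.da:.ge:r.le.ˈkik.kot.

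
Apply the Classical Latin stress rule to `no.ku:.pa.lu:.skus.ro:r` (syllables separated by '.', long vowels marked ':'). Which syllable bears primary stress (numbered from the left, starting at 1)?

Classical Latin: stress the penult if heavy (long vowel or closed), else the antepenult.
Weights: 4 lu: H, 5 skus H, 6 ro:r H.
The penult (syllable 5, skus) is heavy, so it takes stress.
Stress on syllable 5: no.ku:.pa.lu:.ˈskus.ro:r.

5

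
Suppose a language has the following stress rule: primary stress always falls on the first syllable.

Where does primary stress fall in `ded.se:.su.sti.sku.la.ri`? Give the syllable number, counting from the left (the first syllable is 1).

The word has 7 syllables; the first syllable is syllable 1 (ded).
Primary stress: syllable 1 → ˈded.se:.su.sti.sku.la.ri.

1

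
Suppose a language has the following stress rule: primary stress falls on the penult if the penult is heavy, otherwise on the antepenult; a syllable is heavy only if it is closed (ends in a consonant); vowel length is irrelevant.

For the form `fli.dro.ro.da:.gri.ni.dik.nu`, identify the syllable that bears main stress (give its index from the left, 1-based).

7

Weights: 6 ni L, 7 dik H, 8 nu L.
The penult (syllable 7, dik) is heavy, so it takes stress.
Primary stress: syllable 7 → fli.dro.ro.da:.gri.ni.ˈdik.nu.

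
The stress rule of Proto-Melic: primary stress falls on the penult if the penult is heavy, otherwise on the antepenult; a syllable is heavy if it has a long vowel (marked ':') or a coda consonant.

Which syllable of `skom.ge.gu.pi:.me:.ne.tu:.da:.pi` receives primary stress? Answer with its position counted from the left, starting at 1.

8

Weights: 7 tu: H, 8 da: H, 9 pi L.
The penult (syllable 8, da:) is heavy, so it takes stress.
Primary stress: syllable 8 → skom.ge.gu.pi:.me:.ne.tu:.ˈda:.pi.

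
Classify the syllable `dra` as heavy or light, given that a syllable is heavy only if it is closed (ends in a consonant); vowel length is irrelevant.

light

`dra`: short vowel, open (no coda). Open (no coda) → light.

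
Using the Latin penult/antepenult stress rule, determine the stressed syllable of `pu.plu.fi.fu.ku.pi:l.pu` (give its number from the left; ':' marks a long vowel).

6

Classical Latin: stress the penult if heavy (long vowel or closed), else the antepenult.
Weights: 5 ku L, 6 pi:l H, 7 pu L.
The penult (syllable 6, pi:l) is heavy, so it takes stress.
Stress on syllable 6: pu.plu.fi.fu.ku.ˈpi:l.pu.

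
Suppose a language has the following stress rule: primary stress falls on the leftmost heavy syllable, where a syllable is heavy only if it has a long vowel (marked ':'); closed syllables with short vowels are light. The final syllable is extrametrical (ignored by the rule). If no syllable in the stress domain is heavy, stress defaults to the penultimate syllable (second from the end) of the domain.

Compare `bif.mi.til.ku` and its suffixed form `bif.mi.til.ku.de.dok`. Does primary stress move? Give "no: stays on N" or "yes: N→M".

yes: 2→4

Base `bif.mi.til.ku` (4 syllables):
  The final syllable (4, ku) is extrametrical; the stress domain is syllables 1–3.
  Weights: 1 bif L, 2 mi L, 3 til L.
  No heavy syllable in the domain; default to the penultimate syllable (second from the end) of the domain = syllable 2.
  → primary stress on syllable 2.
Suffixed `bif.mi.til.ku.de.dok` (6 syllables):
  The final syllable (6, dok) is extrametrical; the stress domain is syllables 1–5.
  Weights: 1 bif L, 2 mi L, 3 til L, 4 ku L, 5 de L.
  No heavy syllable in the domain; default to the penultimate syllable (second from the end) of the domain = syllable 4.
  → primary stress on syllable 4.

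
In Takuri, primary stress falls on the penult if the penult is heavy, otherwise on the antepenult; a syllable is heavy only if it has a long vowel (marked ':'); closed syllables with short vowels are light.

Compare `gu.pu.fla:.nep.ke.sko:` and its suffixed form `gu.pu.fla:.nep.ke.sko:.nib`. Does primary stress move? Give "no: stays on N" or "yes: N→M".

yes: 4→6

Base `gu.pu.fla:.nep.ke.sko:` (6 syllables):
  Weights: 4 nep L, 5 ke L, 6 sko: H.
  The penult (syllable 5, ke) is light, so stress falls on the antepenult (syllable 4, nep).
  → primary stress on syllable 4.
Suffixed `gu.pu.fla:.nep.ke.sko:.nib` (7 syllables):
  Weights: 5 ke L, 6 sko: H, 7 nib L.
  The penult (syllable 6, sko:) is heavy, so it takes stress.
  → primary stress on syllable 6.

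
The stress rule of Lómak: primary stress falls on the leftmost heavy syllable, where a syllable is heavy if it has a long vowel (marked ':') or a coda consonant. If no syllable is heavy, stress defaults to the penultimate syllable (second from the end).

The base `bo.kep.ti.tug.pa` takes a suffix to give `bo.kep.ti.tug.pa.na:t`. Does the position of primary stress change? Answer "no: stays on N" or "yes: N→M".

no: stays on 2

Base `bo.kep.ti.tug.pa` (5 syllables):
  Weights: 1 bo L, 2 kep H, 3 ti L, 4 tug H, 5 pa L.
  Heavy syllables in the domain: 2, 4. The leftmost is syllable 2 (kep).
  → primary stress on syllable 2.
Suffixed `bo.kep.ti.tug.pa.na:t` (6 syllables):
  Weights: 1 bo L, 2 kep H, 3 ti L, 4 tug H, 5 pa L, 6 na:t H.
  Heavy syllables in the domain: 2, 4, 6. The leftmost is syllable 2 (kep).
  → primary stress on syllable 2.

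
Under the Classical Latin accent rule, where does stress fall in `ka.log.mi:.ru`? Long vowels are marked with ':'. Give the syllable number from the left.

3

Classical Latin: stress the penult if heavy (long vowel or closed), else the antepenult.
Weights: 2 log H, 3 mi: H, 4 ru L.
The penult (syllable 3, mi:) is heavy, so it takes stress.
Stress on syllable 3: ka.log.ˈmi:.ru.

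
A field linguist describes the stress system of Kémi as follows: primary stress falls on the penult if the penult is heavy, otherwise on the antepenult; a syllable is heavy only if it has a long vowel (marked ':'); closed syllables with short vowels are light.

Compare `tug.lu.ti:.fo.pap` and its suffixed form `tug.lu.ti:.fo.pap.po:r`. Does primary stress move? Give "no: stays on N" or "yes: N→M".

Base `tug.lu.ti:.fo.pap` (5 syllables):
  Weights: 3 ti: H, 4 fo L, 5 pap L.
  The penult (syllable 4, fo) is light, so stress falls on the antepenult (syllable 3, ti:).
  → primary stress on syllable 3.
Suffixed `tug.lu.ti:.fo.pap.po:r` (6 syllables):
  Weights: 4 fo L, 5 pap L, 6 po:r H.
  The penult (syllable 5, pap) is light, so stress falls on the antepenult (syllable 4, fo).
  → primary stress on syllable 4.

yes: 3→4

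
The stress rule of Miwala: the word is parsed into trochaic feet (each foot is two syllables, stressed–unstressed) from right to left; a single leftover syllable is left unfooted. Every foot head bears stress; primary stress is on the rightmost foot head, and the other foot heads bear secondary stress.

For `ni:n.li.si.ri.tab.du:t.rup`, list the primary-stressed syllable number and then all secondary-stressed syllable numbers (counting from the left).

primary 6, secondary 2, 4

Parse right to left into trochaic (ˈσσ) feet: ni:n (ˈli.si) (ˈri.tab) (ˈdu:t.rup). Syllable 1 is left unfooted.
Foot heads (stressed positions): 2, 4, 6.
End Rule Rightmost: primary stress on the rightmost head = syllable 6.
Secondary stress on 2, 4: ni:n.ˌli.si.ˌri.tab.ˈdu:t.rup.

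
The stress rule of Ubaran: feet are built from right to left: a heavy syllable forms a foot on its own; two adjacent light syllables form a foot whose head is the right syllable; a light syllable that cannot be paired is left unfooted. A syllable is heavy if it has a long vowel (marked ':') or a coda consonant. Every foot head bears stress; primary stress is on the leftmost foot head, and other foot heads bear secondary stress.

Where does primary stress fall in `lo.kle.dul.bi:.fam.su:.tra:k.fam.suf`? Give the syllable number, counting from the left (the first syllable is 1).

2

Weights: 1 lo L, 2 kle L, 3 dul H, 4 bi: H, 5 fam H, 6 su: H, 7 tra:k H, 8 fam H, 9 suf H.
Parse right to left (heavy = foot alone; LL = one foot; stranded L unfooted): (lo.ˈkle) (ˈdul) (ˈbi:) (ˈfam) (ˈsu:) (ˈtra:k) (ˈfam) (ˈsuf).
Foot heads: 2, 3, 4, 5, 6, 7, 8, 9.
Primary stress on the leftmost head = syllable 2.
Primary stress: syllable 2 → lo.ˈkle.dul.bi:.fam.su:.tra:k.fam.suf.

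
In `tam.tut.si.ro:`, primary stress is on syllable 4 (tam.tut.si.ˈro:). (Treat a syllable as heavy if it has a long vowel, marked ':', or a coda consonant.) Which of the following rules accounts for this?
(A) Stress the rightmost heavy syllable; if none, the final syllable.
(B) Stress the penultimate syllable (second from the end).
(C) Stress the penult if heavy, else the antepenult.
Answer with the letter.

Rule A → syllable 4 ✓.
Rule B → syllable 3 (observed: 4).
Rule C → syllable 2 (observed: 4).

A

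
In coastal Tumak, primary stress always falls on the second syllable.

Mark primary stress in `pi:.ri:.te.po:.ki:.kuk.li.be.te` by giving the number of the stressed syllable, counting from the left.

The word has 9 syllables; the second syllable is syllable 2 (ri:).
Primary stress: syllable 2 → pi:.ˈri:.te.po:.ki:.kuk.li.be.te.

2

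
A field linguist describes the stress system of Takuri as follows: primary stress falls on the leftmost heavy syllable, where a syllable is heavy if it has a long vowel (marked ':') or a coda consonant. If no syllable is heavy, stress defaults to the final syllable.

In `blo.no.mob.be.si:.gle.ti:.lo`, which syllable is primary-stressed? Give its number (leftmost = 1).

Weights: 1 blo L, 2 no L, 3 mob H, 4 be L, 5 si: H, 6 gle L, 7 ti: H, 8 lo L.
Heavy syllables in the domain: 3, 5, 7. The leftmost is syllable 3 (mob).
Primary stress: syllable 3 → blo.no.ˈmob.be.si:.gle.ti:.lo.

3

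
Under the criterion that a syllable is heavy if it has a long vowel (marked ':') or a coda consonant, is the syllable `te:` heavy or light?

`te:`: long vowel, open (no coda). Long vowel → heavy.

heavy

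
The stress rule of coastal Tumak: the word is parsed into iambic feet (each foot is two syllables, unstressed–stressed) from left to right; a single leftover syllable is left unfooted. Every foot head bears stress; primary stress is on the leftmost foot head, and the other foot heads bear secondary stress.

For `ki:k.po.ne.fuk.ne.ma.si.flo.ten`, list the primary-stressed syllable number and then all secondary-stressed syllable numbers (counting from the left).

primary 2, secondary 4, 6, 8

Parse left to right into iambic (σˈσ) feet: (ki:k.ˈpo) (ne.ˈfuk) (ne.ˈma) (si.ˈflo) ten. Syllable 9 is left unfooted.
Foot heads (stressed positions): 2, 4, 6, 8.
End Rule Leftmost: primary stress on the leftmost head = syllable 2.
Secondary stress on 4, 6, 8: ki:k.ˈpo.ne.ˌfuk.ne.ˌma.si.ˌflo.ten.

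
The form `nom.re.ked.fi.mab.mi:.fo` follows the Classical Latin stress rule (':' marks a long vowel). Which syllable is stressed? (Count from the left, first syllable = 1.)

Classical Latin: stress the penult if heavy (long vowel or closed), else the antepenult.
Weights: 5 mab H, 6 mi: H, 7 fo L.
The penult (syllable 6, mi:) is heavy, so it takes stress.
Stress on syllable 6: nom.re.ked.fi.mab.ˈmi:.fo.

6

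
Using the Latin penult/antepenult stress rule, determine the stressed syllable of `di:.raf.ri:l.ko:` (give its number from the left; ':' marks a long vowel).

Classical Latin: stress the penult if heavy (long vowel or closed), else the antepenult.
Weights: 2 raf H, 3 ri:l H, 4 ko: H.
The penult (syllable 3, ri:l) is heavy, so it takes stress.
Stress on syllable 3: di:.raf.ˈri:l.ko:.

3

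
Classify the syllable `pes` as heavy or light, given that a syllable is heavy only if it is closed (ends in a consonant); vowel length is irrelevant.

`pes`: short vowel, closed (coda /s/). Closed (coda /s/) → heavy.

heavy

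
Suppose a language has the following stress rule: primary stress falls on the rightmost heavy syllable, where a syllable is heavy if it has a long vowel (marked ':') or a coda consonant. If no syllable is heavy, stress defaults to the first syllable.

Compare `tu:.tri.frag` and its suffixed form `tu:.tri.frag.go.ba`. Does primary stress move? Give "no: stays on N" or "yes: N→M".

Base `tu:.tri.frag` (3 syllables):
  Weights: 1 tu: H, 2 tri L, 3 frag H.
  Heavy syllables in the domain: 1, 3. The rightmost is syllable 3 (frag).
  → primary stress on syllable 3.
Suffixed `tu:.tri.frag.go.ba` (5 syllables):
  Weights: 1 tu: H, 2 tri L, 3 frag H, 4 go L, 5 ba L.
  Heavy syllables in the domain: 1, 3. The rightmost is syllable 3 (frag).
  → primary stress on syllable 3.

no: stays on 3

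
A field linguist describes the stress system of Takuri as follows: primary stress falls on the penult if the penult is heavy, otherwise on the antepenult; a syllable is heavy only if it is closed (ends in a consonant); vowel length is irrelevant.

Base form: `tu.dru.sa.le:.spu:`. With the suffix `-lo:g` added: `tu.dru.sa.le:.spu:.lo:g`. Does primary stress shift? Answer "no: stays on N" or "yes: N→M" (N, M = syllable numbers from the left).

yes: 3→4

Base `tu.dru.sa.le:.spu:` (5 syllables):
  Weights: 3 sa L, 4 le: L, 5 spu: L.
  The penult (syllable 4, le:) is light, so stress falls on the antepenult (syllable 3, sa).
  → primary stress on syllable 3.
Suffixed `tu.dru.sa.le:.spu:.lo:g` (6 syllables):
  Weights: 4 le: L, 5 spu: L, 6 lo:g H.
  The penult (syllable 5, spu:) is light, so stress falls on the antepenult (syllable 4, le:).
  → primary stress on syllable 4.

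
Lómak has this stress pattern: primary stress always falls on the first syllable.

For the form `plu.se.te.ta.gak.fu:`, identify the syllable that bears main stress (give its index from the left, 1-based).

1

The word has 6 syllables; the first syllable is syllable 1 (plu).
Primary stress: syllable 1 → ˈplu.se.te.ta.gak.fu:.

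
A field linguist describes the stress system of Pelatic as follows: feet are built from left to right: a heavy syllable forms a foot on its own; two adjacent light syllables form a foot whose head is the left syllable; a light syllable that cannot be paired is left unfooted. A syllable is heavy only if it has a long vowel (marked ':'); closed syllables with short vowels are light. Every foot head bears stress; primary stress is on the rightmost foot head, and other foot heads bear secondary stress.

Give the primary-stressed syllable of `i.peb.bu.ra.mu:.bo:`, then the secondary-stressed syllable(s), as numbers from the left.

Weights: 1 i L, 2 peb L, 3 bu L, 4 ra L, 5 mu: H, 6 bo: H.
Parse left to right (heavy = foot alone; LL = one foot; stranded L unfooted): (ˈi.peb) (ˈbu.ra) (ˈmu:) (ˈbo:).
Foot heads: 1, 3, 5, 6.
Primary stress on the rightmost head = syllable 6.
Secondary stress on 1, 3, 5: ˌi.peb.ˌbu.ra.ˌmu:.ˈbo:.

primary 6, secondary 1, 3, 5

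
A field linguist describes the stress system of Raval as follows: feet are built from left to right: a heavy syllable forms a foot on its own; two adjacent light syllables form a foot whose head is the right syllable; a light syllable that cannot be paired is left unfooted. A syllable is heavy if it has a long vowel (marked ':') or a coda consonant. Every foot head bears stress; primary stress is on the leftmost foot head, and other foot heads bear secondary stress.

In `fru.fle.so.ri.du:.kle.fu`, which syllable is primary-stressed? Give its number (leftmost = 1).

2

Weights: 1 fru L, 2 fle L, 3 so L, 4 ri L, 5 du: H, 6 kle L, 7 fu L.
Parse left to right (heavy = foot alone; LL = one foot; stranded L unfooted): (fru.ˈfle) (so.ˈri) (ˈdu:) (kle.ˈfu).
Foot heads: 2, 4, 5, 7.
Primary stress on the leftmost head = syllable 2.
Primary stress: syllable 2 → fru.ˈfle.so.ri.du:.kle.fu.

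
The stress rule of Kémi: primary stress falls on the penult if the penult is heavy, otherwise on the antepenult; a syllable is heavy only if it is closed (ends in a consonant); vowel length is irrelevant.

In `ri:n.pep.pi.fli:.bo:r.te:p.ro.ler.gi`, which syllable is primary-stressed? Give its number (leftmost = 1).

Weights: 7 ro L, 8 ler H, 9 gi L.
The penult (syllable 8, ler) is heavy, so it takes stress.
Primary stress: syllable 8 → ri:n.pep.pi.fli:.bo:r.te:p.ro.ˈler.gi.

8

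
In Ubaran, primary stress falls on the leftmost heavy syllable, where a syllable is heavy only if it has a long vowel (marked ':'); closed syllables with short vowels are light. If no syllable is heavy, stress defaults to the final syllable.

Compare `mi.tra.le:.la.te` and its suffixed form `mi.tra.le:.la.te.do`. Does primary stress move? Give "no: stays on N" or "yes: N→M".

no: stays on 3

Base `mi.tra.le:.la.te` (5 syllables):
  Weights: 1 mi L, 2 tra L, 3 le: H, 4 la L, 5 te L.
  Heavy syllables in the domain: 3. The leftmost is syllable 3 (le:).
  → primary stress on syllable 3.
Suffixed `mi.tra.le:.la.te.do` (6 syllables):
  Weights: 1 mi L, 2 tra L, 3 le: H, 4 la L, 5 te L, 6 do L.
  Heavy syllables in the domain: 3. The leftmost is syllable 3 (le:).
  → primary stress on syllable 3.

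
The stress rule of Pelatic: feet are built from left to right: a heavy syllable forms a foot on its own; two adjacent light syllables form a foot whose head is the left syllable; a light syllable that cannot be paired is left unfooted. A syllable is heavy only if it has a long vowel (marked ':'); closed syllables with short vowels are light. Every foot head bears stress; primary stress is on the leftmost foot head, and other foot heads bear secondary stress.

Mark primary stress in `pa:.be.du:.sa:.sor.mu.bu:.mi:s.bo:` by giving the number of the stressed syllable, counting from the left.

1

Weights: 1 pa: H, 2 be L, 3 du: H, 4 sa: H, 5 sor L, 6 mu L, 7 bu: H, 8 mi:s H, 9 bo: H.
Parse left to right (heavy = foot alone; LL = one foot; stranded L unfooted): (ˈpa:) be (ˈdu:) (ˈsa:) (ˈsor.mu) (ˈbu:) (ˈmi:s) (ˈbo:).
Foot heads: 1, 3, 4, 5, 7, 8, 9.
Primary stress on the leftmost head = syllable 1.
Primary stress: syllable 1 → ˈpa:.be.du:.sa:.sor.mu.bu:.mi:s.bo:.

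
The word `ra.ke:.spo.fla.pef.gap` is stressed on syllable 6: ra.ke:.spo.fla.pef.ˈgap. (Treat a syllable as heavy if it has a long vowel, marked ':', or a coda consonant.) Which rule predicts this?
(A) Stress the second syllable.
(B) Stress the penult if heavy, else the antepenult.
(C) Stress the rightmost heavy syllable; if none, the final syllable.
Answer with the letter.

Rule A → syllable 2 (observed: 6).
Rule B → syllable 5 (observed: 6).
Rule C → syllable 6 ✓.

C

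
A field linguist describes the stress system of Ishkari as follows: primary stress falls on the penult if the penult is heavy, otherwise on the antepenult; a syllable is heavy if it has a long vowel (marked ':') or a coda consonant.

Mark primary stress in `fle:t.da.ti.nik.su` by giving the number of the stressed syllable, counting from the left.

Weights: 3 ti L, 4 nik H, 5 su L.
The penult (syllable 4, nik) is heavy, so it takes stress.
Primary stress: syllable 4 → fle:t.da.ti.ˈnik.su.

4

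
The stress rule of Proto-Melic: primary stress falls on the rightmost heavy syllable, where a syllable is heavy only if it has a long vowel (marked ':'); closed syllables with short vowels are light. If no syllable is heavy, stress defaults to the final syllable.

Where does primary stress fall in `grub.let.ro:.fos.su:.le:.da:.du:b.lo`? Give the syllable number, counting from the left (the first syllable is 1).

Weights: 1 grub L, 2 let L, 3 ro: H, 4 fos L, 5 su: H, 6 le: H, 7 da: H, 8 du:b H, 9 lo L.
Heavy syllables in the domain: 3, 5, 6, 7, 8. The rightmost is syllable 8 (du:b).
Primary stress: syllable 8 → grub.let.ro:.fos.su:.le:.da:.ˈdu:b.lo.

8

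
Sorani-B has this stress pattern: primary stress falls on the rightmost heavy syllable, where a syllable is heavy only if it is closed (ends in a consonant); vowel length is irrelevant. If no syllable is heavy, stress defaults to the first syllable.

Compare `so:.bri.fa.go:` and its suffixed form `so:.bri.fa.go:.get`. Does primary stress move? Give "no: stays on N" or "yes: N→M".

Base `so:.bri.fa.go:` (4 syllables):
  Weights: 1 so: L, 2 bri L, 3 fa L, 4 go: L.
  No heavy syllable in the domain; default to the first syllable = syllable 1.
  → primary stress on syllable 1.
Suffixed `so:.bri.fa.go:.get` (5 syllables):
  Weights: 1 so: L, 2 bri L, 3 fa L, 4 go: L, 5 get H.
  Heavy syllables in the domain: 5. The rightmost is syllable 5 (get).
  → primary stress on syllable 5.

yes: 1→5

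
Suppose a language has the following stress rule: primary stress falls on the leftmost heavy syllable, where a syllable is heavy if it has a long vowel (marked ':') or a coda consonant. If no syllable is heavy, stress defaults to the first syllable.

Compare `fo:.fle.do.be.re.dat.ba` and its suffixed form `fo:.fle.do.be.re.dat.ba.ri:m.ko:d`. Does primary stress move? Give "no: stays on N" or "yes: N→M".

no: stays on 1

Base `fo:.fle.do.be.re.dat.ba` (7 syllables):
  Weights: 1 fo: H, 2 fle L, 3 do L, 4 be L, 5 re L, 6 dat H, 7 ba L.
  Heavy syllables in the domain: 1, 6. The leftmost is syllable 1 (fo:).
  → primary stress on syllable 1.
Suffixed `fo:.fle.do.be.re.dat.ba.ri:m.ko:d` (9 syllables):
  Weights: 1 fo: H, 2 fle L, 3 do L, 4 be L, 5 re L, 6 dat H, 7 ba L, 8 ri:m H, 9 ko:d H.
  Heavy syllables in the domain: 1, 6, 8, 9. The leftmost is syllable 1 (fo:).
  → primary stress on syllable 1.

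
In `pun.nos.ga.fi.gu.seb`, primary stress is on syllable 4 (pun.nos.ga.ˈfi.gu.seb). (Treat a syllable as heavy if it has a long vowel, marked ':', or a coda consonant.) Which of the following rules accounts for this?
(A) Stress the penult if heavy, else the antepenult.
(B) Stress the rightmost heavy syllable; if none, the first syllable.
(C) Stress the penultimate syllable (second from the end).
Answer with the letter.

Rule A → syllable 4 ✓.
Rule B → syllable 6 (observed: 4).
Rule C → syllable 5 (observed: 4).

A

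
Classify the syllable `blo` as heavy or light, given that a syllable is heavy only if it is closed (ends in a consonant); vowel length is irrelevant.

light

`blo`: short vowel, open (no coda). Open (no coda) → light.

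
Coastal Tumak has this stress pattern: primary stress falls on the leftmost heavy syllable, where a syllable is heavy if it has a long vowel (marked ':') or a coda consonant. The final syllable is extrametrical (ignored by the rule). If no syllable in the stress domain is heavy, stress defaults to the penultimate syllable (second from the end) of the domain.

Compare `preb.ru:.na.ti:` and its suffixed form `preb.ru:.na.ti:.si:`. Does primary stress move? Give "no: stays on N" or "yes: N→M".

no: stays on 1

Base `preb.ru:.na.ti:` (4 syllables):
  The final syllable (4, ti:) is extrametrical; the stress domain is syllables 1–3.
  Weights: 1 preb H, 2 ru: H, 3 na L.
  Heavy syllables in the domain: 1, 2. The leftmost is syllable 1 (preb).
  → primary stress on syllable 1.
Suffixed `preb.ru:.na.ti:.si:` (5 syllables):
  The final syllable (5, si:) is extrametrical; the stress domain is syllables 1–4.
  Weights: 1 preb H, 2 ru: H, 3 na L, 4 ti: H.
  Heavy syllables in the domain: 1, 2, 4. The leftmost is syllable 1 (preb).
  → primary stress on syllable 1.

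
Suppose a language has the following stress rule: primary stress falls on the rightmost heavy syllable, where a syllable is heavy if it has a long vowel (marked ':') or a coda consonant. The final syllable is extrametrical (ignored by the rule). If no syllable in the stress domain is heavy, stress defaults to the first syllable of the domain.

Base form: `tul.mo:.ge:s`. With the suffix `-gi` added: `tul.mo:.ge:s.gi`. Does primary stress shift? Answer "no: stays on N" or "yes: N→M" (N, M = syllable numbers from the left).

yes: 2→3

Base `tul.mo:.ge:s` (3 syllables):
  The final syllable (3, ge:s) is extrametrical; the stress domain is syllables 1–2.
  Weights: 1 tul H, 2 mo: H.
  Heavy syllables in the domain: 1, 2. The rightmost is syllable 2 (mo:).
  → primary stress on syllable 2.
Suffixed `tul.mo:.ge:s.gi` (4 syllables):
  The final syllable (4, gi) is extrametrical; the stress domain is syllables 1–3.
  Weights: 1 tul H, 2 mo: H, 3 ge:s H.
  Heavy syllables in the domain: 1, 2, 3. The rightmost is syllable 3 (ge:s).
  → primary stress on syllable 3.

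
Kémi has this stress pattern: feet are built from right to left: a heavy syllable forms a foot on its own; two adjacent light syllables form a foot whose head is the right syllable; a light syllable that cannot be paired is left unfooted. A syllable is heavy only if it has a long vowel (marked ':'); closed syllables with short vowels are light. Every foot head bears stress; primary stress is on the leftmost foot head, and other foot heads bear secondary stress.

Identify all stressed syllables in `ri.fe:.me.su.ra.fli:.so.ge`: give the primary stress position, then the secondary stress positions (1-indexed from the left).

Weights: 1 ri L, 2 fe: H, 3 me L, 4 su L, 5 ra L, 6 fli: H, 7 so L, 8 ge L.
Parse right to left (heavy = foot alone; LL = one foot; stranded L unfooted): ri (ˈfe:) me (su.ˈra) (ˈfli:) (so.ˈge).
Foot heads: 2, 5, 6, 8.
Primary stress on the leftmost head = syllable 2.
Secondary stress on 5, 6, 8: ri.ˈfe:.me.su.ˌra.ˌfli:.so.ˌge.

primary 2, secondary 5, 6, 8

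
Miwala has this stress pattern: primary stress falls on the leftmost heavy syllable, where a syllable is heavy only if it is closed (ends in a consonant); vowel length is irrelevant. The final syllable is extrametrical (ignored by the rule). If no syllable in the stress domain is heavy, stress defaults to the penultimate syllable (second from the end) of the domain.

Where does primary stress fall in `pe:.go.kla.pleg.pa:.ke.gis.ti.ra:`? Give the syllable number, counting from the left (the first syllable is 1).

The final syllable (9, ra:) is extrametrical; the stress domain is syllables 1–8.
Weights: 1 pe: L, 2 go L, 3 kla L, 4 pleg H, 5 pa: L, 6 ke L, 7 gis H, 8 ti L.
Heavy syllables in the domain: 4, 7. The leftmost is syllable 4 (pleg).
Primary stress: syllable 4 → pe:.go.kla.ˈpleg.pa:.ke.gis.ti.ra:.

4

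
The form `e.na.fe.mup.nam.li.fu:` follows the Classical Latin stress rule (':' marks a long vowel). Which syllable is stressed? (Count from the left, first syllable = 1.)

Classical Latin: stress the penult if heavy (long vowel or closed), else the antepenult.
Weights: 5 nam H, 6 li L, 7 fu: H.
The penult (syllable 6, li) is light, so stress falls on the antepenult (syllable 5, nam).
Stress on syllable 5: e.na.fe.mup.ˈnam.li.fu:.

5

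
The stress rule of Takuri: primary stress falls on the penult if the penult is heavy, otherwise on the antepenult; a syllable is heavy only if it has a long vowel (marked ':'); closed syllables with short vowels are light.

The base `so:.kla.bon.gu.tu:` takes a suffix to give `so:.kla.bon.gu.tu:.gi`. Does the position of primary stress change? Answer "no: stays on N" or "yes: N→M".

yes: 3→5

Base `so:.kla.bon.gu.tu:` (5 syllables):
  Weights: 3 bon L, 4 gu L, 5 tu: H.
  The penult (syllable 4, gu) is light, so stress falls on the antepenult (syllable 3, bon).
  → primary stress on syllable 3.
Suffixed `so:.kla.bon.gu.tu:.gi` (6 syllables):
  Weights: 4 gu L, 5 tu: H, 6 gi L.
  The penult (syllable 5, tu:) is heavy, so it takes stress.
  → primary stress on syllable 5.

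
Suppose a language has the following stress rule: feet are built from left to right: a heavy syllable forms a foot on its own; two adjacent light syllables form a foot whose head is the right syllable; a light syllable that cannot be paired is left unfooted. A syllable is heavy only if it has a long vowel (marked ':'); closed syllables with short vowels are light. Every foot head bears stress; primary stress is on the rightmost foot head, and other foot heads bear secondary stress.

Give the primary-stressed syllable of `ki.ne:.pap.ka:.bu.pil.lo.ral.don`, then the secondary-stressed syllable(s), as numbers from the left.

primary 8, secondary 2, 4, 6

Weights: 1 ki L, 2 ne: H, 3 pap L, 4 ka: H, 5 bu L, 6 pil L, 7 lo L, 8 ral L, 9 don L.
Parse left to right (heavy = foot alone; LL = one foot; stranded L unfooted): ki (ˈne:) pap (ˈka:) (bu.ˈpil) (lo.ˈral) don.
Foot heads: 2, 4, 6, 8.
Primary stress on the rightmost head = syllable 8.
Secondary stress on 2, 4, 6: ki.ˌne:.pap.ˌka:.bu.ˌpil.lo.ˈral.don.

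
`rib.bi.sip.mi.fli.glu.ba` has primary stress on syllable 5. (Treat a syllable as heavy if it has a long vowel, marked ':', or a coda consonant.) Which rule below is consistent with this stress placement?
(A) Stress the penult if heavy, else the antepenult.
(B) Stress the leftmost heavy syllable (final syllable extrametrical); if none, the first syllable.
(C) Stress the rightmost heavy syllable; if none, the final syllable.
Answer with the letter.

A

Rule A → syllable 5 ✓.
Rule B → syllable 1 (observed: 5).
Rule C → syllable 3 (observed: 5).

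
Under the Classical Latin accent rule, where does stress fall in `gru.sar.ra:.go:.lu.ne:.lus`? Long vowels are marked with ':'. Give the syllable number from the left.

6

Classical Latin: stress the penult if heavy (long vowel or closed), else the antepenult.
Weights: 5 lu L, 6 ne: H, 7 lus H.
The penult (syllable 6, ne:) is heavy, so it takes stress.
Stress on syllable 6: gru.sar.ra:.go:.lu.ˈne:.lus.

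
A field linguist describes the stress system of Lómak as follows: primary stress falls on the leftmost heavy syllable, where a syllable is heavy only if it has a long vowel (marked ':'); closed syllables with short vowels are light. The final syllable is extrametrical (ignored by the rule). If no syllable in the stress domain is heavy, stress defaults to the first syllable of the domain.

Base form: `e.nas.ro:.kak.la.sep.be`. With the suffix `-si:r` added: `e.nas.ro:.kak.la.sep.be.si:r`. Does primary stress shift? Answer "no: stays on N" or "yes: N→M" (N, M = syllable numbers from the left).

no: stays on 3

Base `e.nas.ro:.kak.la.sep.be` (7 syllables):
  The final syllable (7, be) is extrametrical; the stress domain is syllables 1–6.
  Weights: 1 e L, 2 nas L, 3 ro: H, 4 kak L, 5 la L, 6 sep L.
  Heavy syllables in the domain: 3. The leftmost is syllable 3 (ro:).
  → primary stress on syllable 3.
Suffixed `e.nas.ro:.kak.la.sep.be.si:r` (8 syllables):
  The final syllable (8, si:r) is extrametrical; the stress domain is syllables 1–7.
  Weights: 1 e L, 2 nas L, 3 ro: H, 4 kak L, 5 la L, 6 sep L, 7 be L.
  Heavy syllables in the domain: 3. The leftmost is syllable 3 (ro:).
  → primary stress on syllable 3.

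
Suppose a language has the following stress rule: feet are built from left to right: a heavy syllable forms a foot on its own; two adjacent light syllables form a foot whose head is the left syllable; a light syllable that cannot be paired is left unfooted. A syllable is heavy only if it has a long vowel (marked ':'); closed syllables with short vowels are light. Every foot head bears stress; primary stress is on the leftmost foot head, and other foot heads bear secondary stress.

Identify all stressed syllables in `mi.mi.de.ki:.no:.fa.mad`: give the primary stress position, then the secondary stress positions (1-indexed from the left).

Weights: 1 mi L, 2 mi L, 3 de L, 4 ki: H, 5 no: H, 6 fa L, 7 mad L.
Parse left to right (heavy = foot alone; LL = one foot; stranded L unfooted): (ˈmi.mi) de (ˈki:) (ˈno:) (ˈfa.mad).
Foot heads: 1, 4, 5, 6.
Primary stress on the leftmost head = syllable 1.
Secondary stress on 4, 5, 6: ˈmi.mi.de.ˌki:.ˌno:.ˌfa.mad.

primary 1, secondary 4, 5, 6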